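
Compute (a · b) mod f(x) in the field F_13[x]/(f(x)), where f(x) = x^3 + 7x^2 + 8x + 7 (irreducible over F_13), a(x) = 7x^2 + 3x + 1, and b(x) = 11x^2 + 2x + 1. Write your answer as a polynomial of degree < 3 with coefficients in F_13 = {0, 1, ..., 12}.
a · b ≡ 5x^2 + 9x (mod f(x))

Multiply in F_13[x]: a(x)·b(x) = (7x^2 + 3x + 1)·(11x^2 + 2x + 1) = 12x^4 + 8x^3 + 11x^2 + 5x + 1. This has degree ≥ 3, so divide by f(x) over F_13: 12x^4 + 8x^3 + 11x^2 + 5x + 1 = (12x + 2)·(x^3 + 7x^2 + 8x + 7) + (5x^2 + 9x). Hence a·b ≡ 5x^2 + 9x (mod f). (F_13[x]/(f) is a field with 13^3 = 2197 elements since f is irreducible of degree 3.)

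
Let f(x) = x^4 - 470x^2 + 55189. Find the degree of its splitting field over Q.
[K : Q] = 4

Solving the quadratic in x^2: x^2 = (470 ± √(470^2 - 4·55189))/2 = (470 ± √144)/2 = (470 ± 12)/2, giving x^2 = 229 or x^2 = 241. So f(x) = (x^2 - 229)(x^2 - 241) and the roots of f are ±√229, ±√241. Hence the splitting field is K = Q(√229, √241). Since 229 and 241 are distinct squarefree integers > 1, their product 55189 is not a perfect square, so √241 ∉ Q(√229). By the tower law [K:Q] = [Q(√229,√241):Q(√229)] · [Q(√229):Q] = 2 · 2 = 4.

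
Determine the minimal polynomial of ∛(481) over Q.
m_α(x) = x^3 - 481

α satisfies α^3 = 481, so x^3 - 481 annihilates α. By the rational root test, a rational root p/q (in lowest terms) of x^3 - 481 would satisfy p^3 = 481 q^3, forcing q = 1 and p^3 = 481; but 481 is not a perfect cube, contradiction. A monic cubic over Q with no rational root is irreducible (any nontrivial factorization would include a linear factor). Hence x^3 - 481 is the minimal polynomial of α, and in particular [Q(α):Q] = 3.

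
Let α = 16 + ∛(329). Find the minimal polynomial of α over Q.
m_α(x) = x^3 - 48x^2 + 768x - 4425

Set β = α - 16 = ∛(329), so β^3 = 329. Then (α - 16)^3 - 329 = 0, i.e. α is a root of g(x) = (x - 16)^3 - 329 = x^3 - 48x^2 + 768x - 4425. Since g(x) = h(x - 16) where h(x) = x^3 - 329, and h is irreducible over Q (because 329 is not a perfect cube, so h has no rational root, and a monic cubic with no rational root is irreducible), g is also irreducible (irreducibility is preserved under the substitution x → x - 16). Hence m_α(x) = x^3 - 48x^2 + 768x - 4425.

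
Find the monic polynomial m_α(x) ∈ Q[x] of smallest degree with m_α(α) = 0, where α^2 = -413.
m_α(x) = x^2 + 413

α satisfies α^2 + 413 = 0, so x^2 + 413 annihilates α. Since d = -413 is squarefree and ≠ 1, it is not a perfect square in Q, so x^2 + 413 has no rational root and is therefore irreducible over Q (a degree-2 polynomial over a field is irreducible iff it has no root). Hence m_α(x) = x^2 + 413.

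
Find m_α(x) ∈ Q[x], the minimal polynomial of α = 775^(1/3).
m_α(x) = x^3 - 775

α satisfies α^3 = 775, so x^3 - 775 annihilates α. By the rational root test, a rational root p/q (in lowest terms) of x^3 - 775 would satisfy p^3 = 775 q^3, forcing q = 1 and p^3 = 775; but 775 is not a perfect cube, contradiction. A monic cubic over Q with no rational root is irreducible (any nontrivial factorization would include a linear factor). Hence x^3 - 775 is the minimal polynomial of α, and in particular [Q(α):Q] = 3.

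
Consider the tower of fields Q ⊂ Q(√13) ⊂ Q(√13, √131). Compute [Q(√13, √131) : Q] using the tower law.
[Q(√13, √131) : Q] = 4

[Q(√13):Q] = 2 (min poly x^2 - 13, irreducible since 13 is squarefree > 1). For the top step, suppose √131 ∈ Q(√13), say √131 = c + d√13 with c, d ∈ Q. Squaring: 131 = c^2 + 13d^2 + 2cd√13. Since √13 ∉ Q this forces 2cd = 0. If d = 0 then √131 = c ∈ Q, contradicting 131 squarefree > 1. If c = 0 then 131 = 13d^2, so 13·131 = (13d)^2 is a perfect square in Q — but 13·131 = 1703 is not a perfect square (since 13 and 131 are distinct squarefree integers). Contradiction. Hence √131 ∉ Q(√13), so x^2 - 131 stays irreducible over Q(√13) and [Q(√13, √131) : Q(√13)] = 2. By the tower law, [Q(√13, √131) : Q] = 2 · 2 = 4.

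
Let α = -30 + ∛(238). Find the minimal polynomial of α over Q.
m_α(x) = x^3 + 90x^2 + 2700x + 26762

Set β = α + 30 = ∛(238), so β^3 = 238. Then (α + 30)^3 - 238 = 0, i.e. α is a root of g(x) = (x + 30)^3 - 238 = x^3 + 90x^2 + 2700x + 26762. Since g(x) = h(x + 30) where h(x) = x^3 - 238, and h is irreducible over Q (because 238 is not a perfect cube, so h has no rational root, and a monic cubic with no rational root is irreducible), g is also irreducible (irreducibility is preserved under the substitution x → x + 30). Hence m_α(x) = x^3 + 90x^2 + 2700x + 26762.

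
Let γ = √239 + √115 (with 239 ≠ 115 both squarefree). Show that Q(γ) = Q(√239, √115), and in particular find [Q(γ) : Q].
[Q(γ) : Q] = 4 (equivalently, Q(γ) = Q(√239, √115))

Obviously Q(γ) ⊆ Q(√239, √115), and [Q(√239, √115):Q] = 4 (since 239, 115 are distinct squarefree integers > 1 with 27485 not a perfect square). To show equality we compute the minimal polynomial of γ. From γ = √239 + √115: γ^2 = 239 + 2√(27485) + 115 = 354 + 2√(27485), so γ^2 - 354 = 2√(27485); squaring, (γ^2 - 354)^2 = 4·27485, i.e. γ^4 - 708γ^2 + 125316 - 109940 = 0, i.e. γ^4 - 708γ^2 + 15376 = 0. So γ is a root of x^4 - 708x^2 + 15376. This polynomial is irreducible over Q: it has no rational root (each ±√239 ± √115 is irrational), and any factorization into two quadratics over Q would force √(27485) ∈ Q (pairing opposite roots) or √239, √115 ∈ Q (other pairings), all impossible. Hence [Q(γ):Q] = 4 = [Q(√239, √115):Q], so Q(γ) = Q(√239, √115).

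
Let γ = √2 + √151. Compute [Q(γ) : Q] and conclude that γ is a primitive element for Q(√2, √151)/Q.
[Q(γ) : Q] = 4 (equivalently, Q(γ) = Q(√2, √151))

Obviously Q(γ) ⊆ Q(√2, √151), and [Q(√2, √151):Q] = 4 (since 2, 151 are distinct squarefree integers > 1 with 302 not a perfect square). To show equality we compute the minimal polynomial of γ. From γ = √2 + √151: γ^2 = 2 + 2√(302) + 151 = 153 + 2√(302), so γ^2 - 153 = 2√(302); squaring, (γ^2 - 153)^2 = 4·302, i.e. γ^4 - 306γ^2 + 23409 - 1208 = 0, i.e. γ^4 - 306γ^2 + 22201 = 0. So γ is a root of x^4 - 306x^2 + 22201. This polynomial is irreducible over Q: it has no rational root (each ±√2 ± √151 is irrational), and any factorization into two quadratics over Q would force √(302) ∈ Q (pairing opposite roots) or √2, √151 ∈ Q (other pairings), all impossible. Hence [Q(γ):Q] = 4 = [Q(√2, √151):Q], so Q(γ) = Q(√2, √151).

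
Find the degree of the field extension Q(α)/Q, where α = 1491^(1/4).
[Q(α):Q] = 4

α is a root of x^4 - 1491. By Eisenstein's criterion at the prime p = 3 (which divides the constant term 1491 but p^2 = 9 does not, since 1491 is squarefree), x^4 - 1491 is irreducible over Q. Hence [Q(α):Q] = 4.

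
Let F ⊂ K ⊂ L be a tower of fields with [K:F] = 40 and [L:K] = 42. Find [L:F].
[L:F] = 1680

The tower law says that for any tower of field extensions F ⊂ K ⊂ L with finite degrees, [L:F] = [L:K] · [K:F]. Here this gives [L:F] = 42 · 40 = 1680.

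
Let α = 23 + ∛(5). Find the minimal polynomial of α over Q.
m_α(x) = x^3 - 69x^2 + 1587x - 12172

Set β = α - 23 = ∛(5), so β^3 = 5. Then (α - 23)^3 - 5 = 0, i.e. α is a root of g(x) = (x - 23)^3 - 5 = x^3 - 69x^2 + 1587x - 12172. Since g(x) = h(x - 23) where h(x) = x^3 - 5, and h is irreducible over Q (because 5 is not a perfect cube, so h has no rational root, and a monic cubic with no rational root is irreducible), g is also irreducible (irreducibility is preserved under the substitution x → x - 23). Hence m_α(x) = x^3 - 69x^2 + 1587x - 12172.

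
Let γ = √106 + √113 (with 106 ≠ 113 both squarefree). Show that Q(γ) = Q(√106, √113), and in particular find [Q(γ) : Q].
[Q(γ) : Q] = 4 (equivalently, Q(γ) = Q(√106, √113))

Obviously Q(γ) ⊆ Q(√106, √113), and [Q(√106, √113):Q] = 4 (since 106, 113 are distinct squarefree integers > 1 with 11978 not a perfect square). To show equality we compute the minimal polynomial of γ. From γ = √106 + √113: γ^2 = 106 + 2√(11978) + 113 = 219 + 2√(11978), so γ^2 - 219 = 2√(11978); squaring, (γ^2 - 219)^2 = 4·11978, i.e. γ^4 - 438γ^2 + 47961 - 47912 = 0, i.e. γ^4 - 438γ^2 + 49 = 0. So γ is a root of x^4 - 438x^2 + 49. This polynomial is irreducible over Q: it has no rational root (each ±√106 ± √113 is irrational), and any factorization into two quadratics over Q would force √(11978) ∈ Q (pairing opposite roots) or √106, √113 ∈ Q (other pairings), all impossible. Hence [Q(γ):Q] = 4 = [Q(√106, √113):Q], so Q(γ) = Q(√106, √113).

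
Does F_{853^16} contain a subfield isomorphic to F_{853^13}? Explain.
No: F_{853^13} is not a subfield of F_{853^16}

F_{p^m} embeds in F_{p^n} iff m | n. Here 13 ∤ 16 (since 16 = 1·13 + 3 with remainder 3 ≠ 0), so F_{853^13} is not a subfield of F_{853^16}. Equivalently: if it were, the tower law would give 13 = [F_{853^13}:F_853] dividing [F_{853^16}:F_853] = 16, contradiction.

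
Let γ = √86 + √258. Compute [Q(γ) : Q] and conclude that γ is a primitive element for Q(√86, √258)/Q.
[Q(γ) : Q] = 4 (equivalently, Q(γ) = Q(√86, √258))

Obviously Q(γ) ⊆ Q(√86, √258), and [Q(√86, √258):Q] = 4 (since 86, 258 are distinct squarefree integers > 1 with 22188 not a perfect square). To show equality we compute the minimal polynomial of γ. From γ = √86 + √258: γ^2 = 86 + 2√(22188) + 258 = 344 + 2√(22188), so γ^2 - 344 = 2√(22188); squaring, (γ^2 - 344)^2 = 4·22188, i.e. γ^4 - 688γ^2 + 118336 - 88752 = 0, i.e. γ^4 - 688γ^2 + 29584 = 0. So γ is a root of x^4 - 688x^2 + 29584. This polynomial is irreducible over Q: it has no rational root (each ±√86 ± √258 is irrational), and any factorization into two quadratics over Q would force √(22188) ∈ Q (pairing opposite roots) or √86, √258 ∈ Q (other pairings), all impossible. Hence [Q(γ):Q] = 4 = [Q(√86, √258):Q], so Q(γ) = Q(√86, √258).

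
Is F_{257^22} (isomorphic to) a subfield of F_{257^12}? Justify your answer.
No: F_{257^22} is not a subfield of F_{257^12}

F_{p^m} embeds in F_{p^n} iff m | n. Here 22 ∤ 12 (since 12 = 0·22 + 12 with remainder 12 ≠ 0), so F_{257^22} is not a subfield of F_{257^12}. Equivalently: if it were, the tower law would give 22 = [F_{257^22}:F_257] dividing [F_{257^12}:F_257] = 12, contradiction.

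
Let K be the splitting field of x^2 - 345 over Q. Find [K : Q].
[K : Q] = 2

f(x) = x^2 - 345 factors as (x - √345)(x + √345). The splitting field is K = Q(√345). Since 345 is squarefree and > 1, it is not a perfect square, so x^2 - 345 is irreducible over Q and [Q(√345) : Q] = 2. Hence [K : Q] = 2.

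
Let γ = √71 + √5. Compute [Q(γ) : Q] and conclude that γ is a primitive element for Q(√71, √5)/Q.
[Q(γ) : Q] = 4 (equivalently, Q(γ) = Q(√71, √5))

Obviously Q(γ) ⊆ Q(√71, √5), and [Q(√71, √5):Q] = 4 (since 71, 5 are distinct squarefree integers > 1 with 355 not a perfect square). To show equality we compute the minimal polynomial of γ. From γ = √71 + √5: γ^2 = 71 + 2√(355) + 5 = 76 + 2√(355), so γ^2 - 76 = 2√(355); squaring, (γ^2 - 76)^2 = 4·355, i.e. γ^4 - 152γ^2 + 5776 - 1420 = 0, i.e. γ^4 - 152γ^2 + 4356 = 0. So γ is a root of x^4 - 152x^2 + 4356. This polynomial is irreducible over Q: it has no rational root (each ±√71 ± √5 is irrational), and any factorization into two quadratics over Q would force √(355) ∈ Q (pairing opposite roots) or √71, √5 ∈ Q (other pairings), all impossible. Hence [Q(γ):Q] = 4 = [Q(√71, √5):Q], so Q(γ) = Q(√71, √5).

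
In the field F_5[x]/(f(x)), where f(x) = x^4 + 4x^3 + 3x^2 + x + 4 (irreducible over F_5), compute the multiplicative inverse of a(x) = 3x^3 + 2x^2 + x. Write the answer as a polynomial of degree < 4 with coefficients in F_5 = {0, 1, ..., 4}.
a(x)^(-1) ≡ 4x^2 + 2x + 4 (mod f(x))

Since f is irreducible over F_5, F_5[x]/(f) is a field and a(x) ≠ 0 has an inverse. Apply the extended Euclidean algorithm to f(x) and a(x) in F_5[x]: f(x) = (2x)·a(x) + (x^2 + x + 4);  a(x) = (3x + 4)·(x^2 + x + 4) + (4). The last nonzero remainder is the constant 4 = gcd(f, a) in F_5. Back-substituting through the division chain expresses 4 = s(x)·a(x) + t(x)·f(x) with s(x) ≡ x^2 + 3x + 1 (mod f), so (x^2 + 3x + 1)·a(x) ≡ 4 (mod f). Multiplying by 4^(-1) ≡ 4 in F_5 gives a(x)^(-1) ≡ 4·(x^2 + 3x + 1) ≡ 4x^2 + 2x + 4 (mod f). Check: (3x^3 + 2x^2 + x)·(4x^2 + 2x + 4) = 2x^5 + 4x^4 + 4x ≡ 1 (mod x^4 + 4x^3 + 3x^2 + x + 4).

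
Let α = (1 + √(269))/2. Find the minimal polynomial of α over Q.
m_α(x) = x^2 - x - 67

From 2α - 1 = √(269), squaring gives (2α - 1)^2 = 269, i.e. 4α^2 - 4α + 1 = 269, so α^2 - α + (1 - 269)/4 = 0. Since 269 ≡ 1 (mod 4), (1 - 269)/4 = -67 ∈ Z. The polynomial x^2 - x - 67 has discriminant 1 - 4·(-67) = 269, which is not a perfect square in Q (d = 269 is squarefree and ≠ 1), so x^2 - x - 67 is irreducible over Q. It is the minimal polynomial of α.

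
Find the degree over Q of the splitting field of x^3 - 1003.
[K : Q] = 6

The roots of x^3 - 1003 are ∛1003, ω∛1003, ω^2∛1003 where ω = e^(2πi/3) is a primitive cube root of unity, so K = Q(∛1003, ω). Now [Q(∛1003):Q] = 3 (since 1003 is not a perfect cube, x^3 - 1003 is irreducible) and [Q(ω):Q] = 2. Both 2 and 3 divide [K:Q], and [K:Q] ≤ 3·2 = 6, so [K:Q] = 6. (Equivalently: Q(∛1003) ⊂ R but ω ∉ R, so [K : Q(∛1003)] = 2.)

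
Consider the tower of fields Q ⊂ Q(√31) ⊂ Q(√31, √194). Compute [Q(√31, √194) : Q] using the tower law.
[Q(√31, √194) : Q] = 4

[Q(√31):Q] = 2 (min poly x^2 - 31, irreducible since 31 is squarefree > 1). For the top step, suppose √194 ∈ Q(√31), say √194 = c + d√31 with c, d ∈ Q. Squaring: 194 = c^2 + 31d^2 + 2cd√31. Since √31 ∉ Q this forces 2cd = 0. If d = 0 then √194 = c ∈ Q, contradicting 194 squarefree > 1. If c = 0 then 194 = 31d^2, so 31·194 = (31d)^2 is a perfect square in Q — but 31·194 = 6014 is not a perfect square (since 31 and 194 are distinct squarefree integers). Contradiction. Hence √194 ∉ Q(√31), so x^2 - 194 stays irreducible over Q(√31) and [Q(√31, √194) : Q(√31)] = 2. By the tower law, [Q(√31, √194) : Q] = 2 · 2 = 4.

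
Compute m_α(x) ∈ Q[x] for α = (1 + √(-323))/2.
m_α(x) = x^2 - x + 81

From 2α - 1 = √(-323), squaring gives (2α - 1)^2 = -323, i.e. 4α^2 - 4α + 1 = -323, so α^2 - α + (1 + 323)/4 = 0. Since -323 ≡ 1 (mod 4), (1 + 323)/4 = 81 ∈ Z. The polynomial x^2 - x + 81 has discriminant 1 - 4·(81) = -323, which is not a perfect square in Q (d = -323 is squarefree and ≠ 1), so x^2 - x + 81 is irreducible over Q. It is the minimal polynomial of α.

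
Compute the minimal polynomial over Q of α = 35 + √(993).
m_α(x) = x^2 - 70x + 232

From α - 35 = √(993), squaring gives (α - 35)^2 = 993, i.e. α^2 - 70α + 1225 = 993, so α^2 - 70α + 232 = 0. The discriminant of x^2 - 70x + 232 is (-70)^2 - 4·(232) = 4900 - 928 = 3972, and 4·(993) is not a perfect square in Q since 993 is squarefree and ≠ 1. Hence x^2 - 70x + 232 is irreducible over Q and is the minimal polynomial of α.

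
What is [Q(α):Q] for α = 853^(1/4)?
[Q(α):Q] = 4

α is a root of x^4 - 853. By Eisenstein's criterion at the prime p = 853 (which divides the constant term 853 but p^2 = 727609 does not, since 853 is squarefree), x^4 - 853 is irreducible over Q. Hence [Q(α):Q] = 4.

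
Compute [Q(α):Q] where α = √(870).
[Q(α):Q] = 2

[Q(α):Q] equals the degree of the minimal polynomial of α. Here α^2 = 870 and x^2 - 870 is irreducible (d = 870 is squarefree, ≠ 1, hence not a square), so deg(m_α) = 2. Thus [Q(α):Q] = 2.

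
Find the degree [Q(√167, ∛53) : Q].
[Q(√167, ∛53) : Q] = 6

Let L = Q(√167, ∛53). Since Q(√167) ⊂ L and [Q(√167):Q] = 2, the tower law gives 2 | [L:Q]. Likewise Q(∛53) ⊂ L with [Q(∛53):Q] = 3 (because 53 is not a perfect cube), so 3 | [L:Q]. As gcd(2,3) = 1, [L:Q] is divisible by 6. Conversely L is generated over Q by √167 and ∛53, so [L:Q] ≤ 2·3 = 6. Therefore [Q(√167, ∛53) : Q] = 6.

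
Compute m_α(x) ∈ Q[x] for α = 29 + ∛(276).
m_α(x) = x^3 - 87x^2 + 2523x - 24665

Set β = α - 29 = ∛(276), so β^3 = 276. Then (α - 29)^3 - 276 = 0, i.e. α is a root of g(x) = (x - 29)^3 - 276 = x^3 - 87x^2 + 2523x - 24665. Since g(x) = h(x - 29) where h(x) = x^3 - 276, and h is irreducible over Q (because 276 is not a perfect cube, so h has no rational root, and a monic cubic with no rational root is irreducible), g is also irreducible (irreducibility is preserved under the substitution x → x - 29). Hence m_α(x) = x^3 - 87x^2 + 2523x - 24665.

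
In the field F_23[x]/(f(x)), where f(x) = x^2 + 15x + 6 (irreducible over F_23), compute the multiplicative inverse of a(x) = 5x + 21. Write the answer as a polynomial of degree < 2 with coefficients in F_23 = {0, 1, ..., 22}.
a(x)^(-1) ≡ 22x + 3 (mod f(x))

Since f is irreducible over F_23, F_23[x]/(f) is a field and a(x) ≠ 0 has an inverse. Apply the extended Euclidean algorithm to f(x) and a(x) in F_23[x]: f(x) = (14x + 4)·a(x) + (14). The last nonzero remainder is the constant 14 = gcd(f, a) in F_23. Back-substituting through the division chain expresses 14 = s(x)·a(x) + t(x)·f(x) with s(x) ≡ 9x + 19 (mod f), so (9x + 19)·a(x) ≡ 14 (mod f). Multiplying by 14^(-1) ≡ 5 in F_23 gives a(x)^(-1) ≡ 5·(9x + 19) ≡ 22x + 3 (mod f). Check: (5x + 21)·(22x + 3) = 18x^2 + 17x + 17 ≡ 1 (mod x^2 + 15x + 6).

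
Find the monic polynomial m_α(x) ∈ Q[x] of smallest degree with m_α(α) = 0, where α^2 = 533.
m_α(x) = x^2 - 533

α satisfies α^2 - 533 = 0, so x^2 - 533 annihilates α. Since d = 533 is squarefree and ≠ 1, it is not a perfect square in Q, so x^2 - 533 has no rational root and is therefore irreducible over Q (a degree-2 polynomial over a field is irreducible iff it has no root). Hence m_α(x) = x^2 - 533.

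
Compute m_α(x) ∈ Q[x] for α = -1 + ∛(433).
m_α(x) = x^3 + 3x^2 + 3x - 432

Set β = α + 1 = ∛(433), so β^3 = 433. Then (α + 1)^3 - 433 = 0, i.e. α is a root of g(x) = (x + 1)^3 - 433 = x^3 + 3x^2 + 3x - 432. Since g(x) = h(x + 1) where h(x) = x^3 - 433, and h is irreducible over Q (because 433 is not a perfect cube, so h has no rational root, and a monic cubic with no rational root is irreducible), g is also irreducible (irreducibility is preserved under the substitution x → x + 1). Hence m_α(x) = x^3 + 3x^2 + 3x - 432.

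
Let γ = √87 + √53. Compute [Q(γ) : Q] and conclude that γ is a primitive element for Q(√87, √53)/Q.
[Q(γ) : Q] = 4 (equivalently, Q(γ) = Q(√87, √53))

Obviously Q(γ) ⊆ Q(√87, √53), and [Q(√87, √53):Q] = 4 (since 87, 53 are distinct squarefree integers > 1 with 4611 not a perfect square). To show equality we compute the minimal polynomial of γ. From γ = √87 + √53: γ^2 = 87 + 2√(4611) + 53 = 140 + 2√(4611), so γ^2 - 140 = 2√(4611); squaring, (γ^2 - 140)^2 = 4·4611, i.e. γ^4 - 280γ^2 + 19600 - 18444 = 0, i.e. γ^4 - 280γ^2 + 1156 = 0. So γ is a root of x^4 - 280x^2 + 1156. This polynomial is irreducible over Q: it has no rational root (each ±√87 ± √53 is irrational), and any factorization into two quadratics over Q would force √(4611) ∈ Q (pairing opposite roots) or √87, √53 ∈ Q (other pairings), all impossible. Hence [Q(γ):Q] = 4 = [Q(√87, √53):Q], so Q(γ) = Q(√87, √53).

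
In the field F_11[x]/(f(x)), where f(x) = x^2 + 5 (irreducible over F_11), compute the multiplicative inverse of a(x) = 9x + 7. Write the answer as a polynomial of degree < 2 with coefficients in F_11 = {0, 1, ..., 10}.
a(x)^(-1) ≡ 8x + 6 (mod f(x))

Since f is irreducible over F_11, F_11[x]/(f) is a field and a(x) ≠ 0 has an inverse. Apply the extended Euclidean algorithm to f(x) and a(x) in F_11[x]: f(x) = (5x + 1)·a(x) + (9). The last nonzero remainder is the constant 9 = gcd(f, a) in F_11. Back-substituting through the division chain expresses 9 = s(x)·a(x) + t(x)·f(x) with s(x) ≡ 6x + 10 (mod f), so (6x + 10)·a(x) ≡ 9 (mod f). Multiplying by 9^(-1) ≡ 5 in F_11 gives a(x)^(-1) ≡ 5·(6x + 10) ≡ 8x + 6 (mod f). Check: (9x + 7)·(8x + 6) = 6x^2 + 9 ≡ 1 (mod x^2 + 5).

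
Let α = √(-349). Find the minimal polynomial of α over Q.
m_α(x) = x^2 + 349

α satisfies α^2 + 349 = 0, so x^2 + 349 annihilates α. Since d = -349 is squarefree and ≠ 1, it is not a perfect square in Q, so x^2 + 349 has no rational root and is therefore irreducible over Q (a degree-2 polynomial over a field is irreducible iff it has no root). Hence m_α(x) = x^2 + 349.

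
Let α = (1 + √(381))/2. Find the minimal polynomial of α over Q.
m_α(x) = x^2 - x - 95

From 2α - 1 = √(381), squaring gives (2α - 1)^2 = 381, i.e. 4α^2 - 4α + 1 = 381, so α^2 - α + (1 - 381)/4 = 0. Since 381 ≡ 1 (mod 4), (1 - 381)/4 = -95 ∈ Z. The polynomial x^2 - x - 95 has discriminant 1 - 4·(-95) = 381, which is not a perfect square in Q (d = 381 is squarefree and ≠ 1), so x^2 - x - 95 is irreducible over Q. It is the minimal polynomial of α.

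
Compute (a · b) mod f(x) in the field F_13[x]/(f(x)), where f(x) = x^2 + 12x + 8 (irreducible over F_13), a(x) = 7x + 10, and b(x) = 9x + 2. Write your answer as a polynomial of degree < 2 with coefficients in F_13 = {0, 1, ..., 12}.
a · b ≡ 11x + 10 (mod f(x))

Multiply in F_13[x]: a(x)·b(x) = (7x + 10)·(9x + 2) = 11x^2 + 7. This has degree ≥ 2, so divide by f(x) over F_13: 11x^2 + 7 = (11)·(x^2 + 12x + 8) + (11x + 10). Hence a·b ≡ 11x + 10 (mod f). (F_13[x]/(f) is a field with 13^2 = 169 elements since f is irreducible of degree 2.)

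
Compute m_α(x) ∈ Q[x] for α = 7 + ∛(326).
m_α(x) = x^3 - 21x^2 + 147x - 669

Set β = α - 7 = ∛(326), so β^3 = 326. Then (α - 7)^3 - 326 = 0, i.e. α is a root of g(x) = (x - 7)^3 - 326 = x^3 - 21x^2 + 147x - 669. Since g(x) = h(x - 7) where h(x) = x^3 - 326, and h is irreducible over Q (because 326 is not a perfect cube, so h has no rational root, and a monic cubic with no rational root is irreducible), g is also irreducible (irreducibility is preserved under the substitution x → x - 7). Hence m_α(x) = x^3 - 21x^2 + 147x - 669.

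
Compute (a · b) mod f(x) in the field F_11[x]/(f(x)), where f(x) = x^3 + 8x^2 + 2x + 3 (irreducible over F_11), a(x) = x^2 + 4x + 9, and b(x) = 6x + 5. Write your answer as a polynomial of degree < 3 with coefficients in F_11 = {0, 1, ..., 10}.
a · b ≡ 3x^2 + 7x + 5 (mod f(x))

Multiply in F_11[x]: a(x)·b(x) = (x^2 + 4x + 9)·(6x + 5) = 6x^3 + 7x^2 + 8x + 1. This has degree ≥ 3, so divide by f(x) over F_11: 6x^3 + 7x^2 + 8x + 1 = (6)·(x^3 + 8x^2 + 2x + 3) + (3x^2 + 7x + 5). Hence a·b ≡ 3x^2 + 7x + 5 (mod f). (F_11[x]/(f) is a field with 11^3 = 1331 elements since f is irreducible of degree 3.)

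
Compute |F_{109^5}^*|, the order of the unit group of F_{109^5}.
|F_{109^5}^*| = 15386239548

F_{109^5} has 109^5 = 15386239549 elements; its multiplicative group consists of all nonzero elements, so |F_{109^5}^*| = 15386239549 - 1 = 15386239548. (It is cyclic since any finite subgroup of the multiplicative group of a field is cyclic.)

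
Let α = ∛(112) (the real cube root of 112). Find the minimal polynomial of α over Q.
m_α(x) = x^3 - 112

α satisfies α^3 = 112, so x^3 - 112 annihilates α. By the rational root test, a rational root p/q (in lowest terms) of x^3 - 112 would satisfy p^3 = 112 q^3, forcing q = 1 and p^3 = 112; but 112 is not a perfect cube, contradiction. A monic cubic over Q with no rational root is irreducible (any nontrivial factorization would include a linear factor). Hence x^3 - 112 is the minimal polynomial of α, and in particular [Q(α):Q] = 3.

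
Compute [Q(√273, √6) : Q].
[Q(√273, √6) : Q] = 4

[Q(√273):Q] = 2 (min poly x^2 - 273, irreducible since 273 is squarefree > 1). For the top step, suppose √6 ∈ Q(√273), say √6 = c + d√273 with c, d ∈ Q. Squaring: 6 = c^2 + 273d^2 + 2cd√273. Since √273 ∉ Q this forces 2cd = 0. If d = 0 then √6 = c ∈ Q, contradicting 6 squarefree > 1. If c = 0 then 6 = 273d^2, so 273·6 = (273d)^2 is a perfect square in Q — but 273·6 = 1638 is not a perfect square (since 273 and 6 are distinct squarefree integers). Contradiction. Hence √6 ∉ Q(√273), so x^2 - 6 stays irreducible over Q(√273) and [Q(√273, √6) : Q(√273)] = 2. By the tower law, [Q(√273, √6) : Q] = 2 · 2 = 4.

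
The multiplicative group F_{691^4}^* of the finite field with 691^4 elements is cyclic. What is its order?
|F_{691^4}^*| = 227988105360

F_{691^4} has 691^4 = 227988105361 elements; its multiplicative group consists of all nonzero elements, so |F_{691^4}^*| = 227988105361 - 1 = 227988105360. (It is cyclic since any finite subgroup of the multiplicative group of a field is cyclic.)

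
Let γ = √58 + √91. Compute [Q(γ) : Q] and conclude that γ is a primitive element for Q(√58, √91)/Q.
[Q(γ) : Q] = 4 (equivalently, Q(γ) = Q(√58, √91))

Obviously Q(γ) ⊆ Q(√58, √91), and [Q(√58, √91):Q] = 4 (since 58, 91 are distinct squarefree integers > 1 with 5278 not a perfect square). To show equality we compute the minimal polynomial of γ. From γ = √58 + √91: γ^2 = 58 + 2√(5278) + 91 = 149 + 2√(5278), so γ^2 - 149 = 2√(5278); squaring, (γ^2 - 149)^2 = 4·5278, i.e. γ^4 - 298γ^2 + 22201 - 21112 = 0, i.e. γ^4 - 298γ^2 + 1089 = 0. So γ is a root of x^4 - 298x^2 + 1089. This polynomial is irreducible over Q: it has no rational root (each ±√58 ± √91 is irrational), and any factorization into two quadratics over Q would force √(5278) ∈ Q (pairing opposite roots) or √58, √91 ∈ Q (other pairings), all impossible. Hence [Q(γ):Q] = 4 = [Q(√58, √91):Q], so Q(γ) = Q(√58, √91).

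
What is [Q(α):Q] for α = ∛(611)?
[Q(α):Q] = 3

The minimal polynomial of α is x^3 - 611, irreducible over Q since 611 is not a perfect cube (so x^3 - 611 has no rational root). Hence [Q(α):Q] = deg(m_α) = 3.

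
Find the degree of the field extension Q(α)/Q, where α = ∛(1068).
[Q(α):Q] = 3

The minimal polynomial of α is x^3 - 1068, irreducible over Q since 1068 is not a perfect cube (so x^3 - 1068 has no rational root). Hence [Q(α):Q] = deg(m_α) = 3.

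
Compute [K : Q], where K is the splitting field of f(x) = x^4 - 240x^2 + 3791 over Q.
[K : Q] = 4

Solving the quadratic in x^2: x^2 = (240 ± √(240^2 - 4·3791))/2 = (240 ± √42436)/2 = (240 ± 206)/2, giving x^2 = 223 or x^2 = 17. So f(x) = (x^2 - 223)(x^2 - 17) and the roots of f are ±√223, ±√17. Hence the splitting field is K = Q(√223, √17). Since 223 and 17 are distinct squarefree integers > 1, their product 3791 is not a perfect square, so √17 ∉ Q(√223). By the tower law [K:Q] = [Q(√223,√17):Q(√223)] · [Q(√223):Q] = 2 · 2 = 4.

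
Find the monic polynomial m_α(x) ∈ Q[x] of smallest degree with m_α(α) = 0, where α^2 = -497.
m_α(x) = x^2 + 497

α satisfies α^2 + 497 = 0, so x^2 + 497 annihilates α. Since d = -497 is squarefree and ≠ 1, it is not a perfect square in Q, so x^2 + 497 has no rational root and is therefore irreducible over Q (a degree-2 polynomial over a field is irreducible iff it has no root). Hence m_α(x) = x^2 + 497.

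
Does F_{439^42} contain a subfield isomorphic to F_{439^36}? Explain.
No: F_{439^36} is not a subfield of F_{439^42}

F_{p^m} embeds in F_{p^n} iff m | n. Here 36 ∤ 42 (since 42 = 1·36 + 6 with remainder 6 ≠ 0), so F_{439^36} is not a subfield of F_{439^42}. Equivalently: if it were, the tower law would give 36 = [F_{439^36}:F_439] dividing [F_{439^42}:F_439] = 42, contradiction.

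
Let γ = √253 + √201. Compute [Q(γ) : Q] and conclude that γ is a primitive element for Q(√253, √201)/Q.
[Q(γ) : Q] = 4 (equivalently, Q(γ) = Q(√253, √201))

Obviously Q(γ) ⊆ Q(√253, √201), and [Q(√253, √201):Q] = 4 (since 253, 201 are distinct squarefree integers > 1 with 50853 not a perfect square). To show equality we compute the minimal polynomial of γ. From γ = √253 + √201: γ^2 = 253 + 2√(50853) + 201 = 454 + 2√(50853), so γ^2 - 454 = 2√(50853); squaring, (γ^2 - 454)^2 = 4·50853, i.e. γ^4 - 908γ^2 + 206116 - 203412 = 0, i.e. γ^4 - 908γ^2 + 2704 = 0. So γ is a root of x^4 - 908x^2 + 2704. This polynomial is irreducible over Q: it has no rational root (each ±√253 ± √201 is irrational), and any factorization into two quadratics over Q would force √(50853) ∈ Q (pairing opposite roots) or √253, √201 ∈ Q (other pairings), all impossible. Hence [Q(γ):Q] = 4 = [Q(√253, √201):Q], so Q(γ) = Q(√253, √201).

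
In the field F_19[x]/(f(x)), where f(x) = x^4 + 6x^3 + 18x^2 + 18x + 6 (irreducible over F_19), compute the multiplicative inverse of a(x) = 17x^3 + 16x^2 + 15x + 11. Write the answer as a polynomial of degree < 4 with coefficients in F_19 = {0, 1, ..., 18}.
a(x)^(-1) ≡ 17x^3 + 6x^2 + 15x + 13 (mod f(x))

Since f is irreducible over F_19, F_19[x]/(f) is a field and a(x) ≠ 0 has an inverse. Apply the extended Euclidean algorithm to f(x) and a(x) in F_19[x]: f(x) = (9x + 12)·a(x) + (14x^2 + 5x + 7);  a(x) = (8x + 1)·(14x^2 + 5x + 7) + (11x + 4);  (14x^2 + 5x + 7) = (3x + 8)·(11x + 4) + (13). The last nonzero remainder is the constant 13 = gcd(f, a) in F_19. Back-substituting through the division chain expresses 13 = s(x)·a(x) + t(x)·f(x) with s(x) ≡ 12x^3 + 2x^2 + 5x + 17 (mod f), so (12x^3 + 2x^2 + 5x + 17)·a(x) ≡ 13 (mod f). Multiplying by 13^(-1) ≡ 3 in F_19 gives a(x)^(-1) ≡ 3·(12x^3 + 2x^2 + 5x + 17) ≡ 17x^3 + 6x^2 + 15x + 13 (mod f). Check: (17x^3 + 16x^2 + 15x + 11)·(17x^3 + 6x^2 + 15x + 13) = 4x^6 + 13x^5 + 17x^4 + 16x^3 + 5x^2 + 18x + 10 ≡ 1 (mod x^4 + 6x^3 + 18x^2 + 18x + 6).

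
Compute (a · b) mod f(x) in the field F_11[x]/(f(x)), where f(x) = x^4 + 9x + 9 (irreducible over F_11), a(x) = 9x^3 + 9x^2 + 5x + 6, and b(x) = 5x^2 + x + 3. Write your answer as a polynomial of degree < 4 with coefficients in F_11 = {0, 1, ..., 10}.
a · b ≡ 6x^3 + 9x^2 + 10x + 5 (mod f(x))

Multiply in F_11[x]: a(x)·b(x) = (9x^3 + 9x^2 + 5x + 6)·(5x^2 + x + 3) = x^5 + 10x^4 + 6x^3 + 7x^2 + 10x + 7. This has degree ≥ 4, so divide by f(x) over F_11: x^5 + 10x^4 + 6x^3 + 7x^2 + 10x + 7 = (x + 10)·(x^4 + 9x + 9) + (6x^3 + 9x^2 + 10x + 5). Hence a·b ≡ 6x^3 + 9x^2 + 10x + 5 (mod f). (F_11[x]/(f) is a field with 11^4 = 14641 elements since f is irreducible of degree 4.)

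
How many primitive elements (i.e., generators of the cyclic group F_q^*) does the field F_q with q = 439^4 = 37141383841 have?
There are φ(37141383840) = 8813445120 primitive elements

F_q^* is cyclic of order q - 1 = 37141383840. A cyclic group of order m has exactly φ(m) generators. Here m = 37141383840 = 2^5 · 3 · 5 · 11 · 73 · 173 · 557, so the number of primitive elements is φ(37141383840) = 8813445120.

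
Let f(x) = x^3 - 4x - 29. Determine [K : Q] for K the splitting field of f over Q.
[K : Q] = 6

By the rational root test, any rational root of the monic integer polynomial f(x) = x^3 - 4x - 29 must be an integer dividing the constant term -29, i.e. one of ±{1, 29}. Evaluating: f(1) = -32, f(-1) = -26, f(29) = 24244, f(-29) = -24302; none is 0, so f has no rational root and is therefore irreducible over Q (a cubic with no linear factor over a field is irreducible). For an irreducible cubic, the Galois group is A_3 or S_3 according as the discriminant disc(f) = -4a^3 - 27b^2 = -4·(-4)^3 - 27·(-29)^2 = -22451 is or is not a square in Q. Here disc(f) = -22451 is not a perfect square in Q, so the Galois group of f over Q is not contained in A_3 and must be all of S_3. The splitting field has degree |S_3| = 6 over Q, so [K : Q] = 6.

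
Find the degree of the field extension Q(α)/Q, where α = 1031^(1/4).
[Q(α):Q] = 4

α is a root of x^4 - 1031. By Eisenstein's criterion at the prime p = 1031 (which divides the constant term 1031 but p^2 = 1062961 does not, since 1031 is squarefree), x^4 - 1031 is irreducible over Q. Hence [Q(α):Q] = 4.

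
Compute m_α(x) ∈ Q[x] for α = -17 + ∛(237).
m_α(x) = x^3 + 51x^2 + 867x + 4676

Set β = α + 17 = ∛(237), so β^3 = 237. Then (α + 17)^3 - 237 = 0, i.e. α is a root of g(x) = (x + 17)^3 - 237 = x^3 + 51x^2 + 867x + 4676. Since g(x) = h(x + 17) where h(x) = x^3 - 237, and h is irreducible over Q (because 237 is not a perfect cube, so h has no rational root, and a monic cubic with no rational root is irreducible), g is also irreducible (irreducibility is preserved under the substitution x → x + 17). Hence m_α(x) = x^3 + 51x^2 + 867x + 4676.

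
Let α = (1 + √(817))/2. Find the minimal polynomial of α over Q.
m_α(x) = x^2 - x - 204

From 2α - 1 = √(817), squaring gives (2α - 1)^2 = 817, i.e. 4α^2 - 4α + 1 = 817, so α^2 - α + (1 - 817)/4 = 0. Since 817 ≡ 1 (mod 4), (1 - 817)/4 = -204 ∈ Z. The polynomial x^2 - x - 204 has discriminant 1 - 4·(-204) = 817, which is not a perfect square in Q (d = 817 is squarefree and ≠ 1), so x^2 - x - 204 is irreducible over Q. It is the minimal polynomial of α.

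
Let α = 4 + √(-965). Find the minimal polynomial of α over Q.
m_α(x) = x^2 - 8x + 981

From α - 4 = √(-965), squaring gives (α - 4)^2 = -965, i.e. α^2 - 8α + 16 = -965, so α^2 - 8α + 981 = 0. The discriminant of x^2 - 8x + 981 is (-8)^2 - 4·(981) = 64 - 3924 = -3860, and 4·(-965) is not a perfect square in Q since -965 is squarefree and ≠ 1. Hence x^2 - 8x + 981 is irreducible over Q and is the minimal polynomial of α.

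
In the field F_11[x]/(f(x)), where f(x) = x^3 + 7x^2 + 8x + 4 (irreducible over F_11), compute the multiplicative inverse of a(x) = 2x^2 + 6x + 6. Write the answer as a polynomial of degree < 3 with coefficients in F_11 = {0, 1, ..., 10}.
a(x)^(-1) ≡ 9x^2 + 4x + 7 (mod f(x))

Since f is irreducible over F_11, F_11[x]/(f) is a field and a(x) ≠ 0 has an inverse. Apply the extended Euclidean algorithm to f(x) and a(x) in F_11[x]: f(x) = (6x + 2)·a(x) + (4x + 3);  a(x) = (6x + 8)·(4x + 3) + (4). The last nonzero remainder is the constant 4 = gcd(f, a) in F_11. Back-substituting through the division chain expresses 4 = s(x)·a(x) + t(x)·f(x) with s(x) ≡ 3x^2 + 5x + 6 (mod f), so (3x^2 + 5x + 6)·a(x) ≡ 4 (mod f). Multiplying by 4^(-1) ≡ 3 in F_11 gives a(x)^(-1) ≡ 3·(3x^2 + 5x + 6) ≡ 9x^2 + 4x + 7 (mod f). Check: (2x^2 + 6x + 6)·(9x^2 + 4x + 7) = 7x^4 + 7x^3 + 4x^2 + 9 ≡ 1 (mod x^3 + 7x^2 + 8x + 4).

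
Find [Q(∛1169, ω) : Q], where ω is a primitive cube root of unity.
[Q(∛1169, ω) : Q] = 6

[Q(∛1169):Q] = 3 (min poly x^3 - 1169, irreducible since 1169 is not a perfect cube). [Q(ω):Q] = 2 (min poly x^2 + x + 1). Since Q(∛1169) ⊂ R and ω ∉ R, we have ω ∉ Q(∛1169), so x^2 + x + 1 remains irreducible over Q(∛1169) and [Q(∛1169, ω) : Q(∛1169)] = 2. By the tower law, [Q(∛1169, ω) : Q] = 3 · 2 = 6. (In fact Q(∛1169, ω) is the splitting field of x^3 - 1169 over Q.)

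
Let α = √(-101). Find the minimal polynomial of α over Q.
m_α(x) = x^2 + 101

α satisfies α^2 + 101 = 0, so x^2 + 101 annihilates α. Since d = -101 is squarefree and ≠ 1, it is not a perfect square in Q, so x^2 + 101 has no rational root and is therefore irreducible over Q (a degree-2 polynomial over a field is irreducible iff it has no root). Hence m_α(x) = x^2 + 101.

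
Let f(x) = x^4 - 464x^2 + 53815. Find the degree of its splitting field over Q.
[K : Q] = 4

Solving the quadratic in x^2: x^2 = (464 ± √(464^2 - 4·53815))/2 = (464 ± √36)/2 = (464 ± 6)/2, giving x^2 = 229 or x^2 = 235. So f(x) = (x^2 - 229)(x^2 - 235) and the roots of f are ±√229, ±√235. Hence the splitting field is K = Q(√229, √235). Since 229 and 235 are distinct squarefree integers > 1, their product 53815 is not a perfect square, so √235 ∉ Q(√229). By the tower law [K:Q] = [Q(√229,√235):Q(√229)] · [Q(√229):Q] = 2 · 2 = 4.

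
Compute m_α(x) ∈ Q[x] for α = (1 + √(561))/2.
m_α(x) = x^2 - x - 140

From 2α - 1 = √(561), squaring gives (2α - 1)^2 = 561, i.e. 4α^2 - 4α + 1 = 561, so α^2 - α + (1 - 561)/4 = 0. Since 561 ≡ 1 (mod 4), (1 - 561)/4 = -140 ∈ Z. The polynomial x^2 - x - 140 has discriminant 1 - 4·(-140) = 561, which is not a perfect square in Q (d = 561 is squarefree and ≠ 1), so x^2 - x - 140 is irreducible over Q. It is the minimal polynomial of α.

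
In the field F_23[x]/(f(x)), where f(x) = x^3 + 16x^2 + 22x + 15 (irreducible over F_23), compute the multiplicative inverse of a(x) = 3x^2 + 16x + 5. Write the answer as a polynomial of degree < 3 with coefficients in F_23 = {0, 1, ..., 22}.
a(x)^(-1) ≡ 19x^2 + 16x + 13 (mod f(x))

Since f is irreducible over F_23, F_23[x]/(f) is a field and a(x) ≠ 0 has an inverse. Apply the extended Euclidean algorithm to f(x) and a(x) in F_23[x]: f(x) = (8x + 1)·a(x) + (12x + 10);  a(x) = (6x + 4)·(12x + 10) + (11). The last nonzero remainder is the constant 11 = gcd(f, a) in F_23. Back-substituting through the division chain expresses 11 = s(x)·a(x) + t(x)·f(x) with s(x) ≡ 2x^2 + 15x + 5 (mod f), so (2x^2 + 15x + 5)·a(x) ≡ 11 (mod f). Multiplying by 11^(-1) ≡ 21 in F_23 gives a(x)^(-1) ≡ 21·(2x^2 + 15x + 5) ≡ 19x^2 + 16x + 13 (mod f). Check: (3x^2 + 16x + 5)·(19x^2 + 16x + 13) = 11x^4 + 7x^3 + 22x^2 + 12x + 19 ≡ 1 (mod x^3 + 16x^2 + 22x + 15).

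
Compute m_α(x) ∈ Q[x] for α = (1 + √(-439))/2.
m_α(x) = x^2 - x + 110

From 2α - 1 = √(-439), squaring gives (2α - 1)^2 = -439, i.e. 4α^2 - 4α + 1 = -439, so α^2 - α + (1 + 439)/4 = 0. Since -439 ≡ 1 (mod 4), (1 + 439)/4 = 110 ∈ Z. The polynomial x^2 - x + 110 has discriminant 1 - 4·(110) = -439, which is not a perfect square in Q (d = -439 is squarefree and ≠ 1), so x^2 - x + 110 is irreducible over Q. It is the minimal polynomial of α.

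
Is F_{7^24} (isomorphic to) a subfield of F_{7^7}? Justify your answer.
No: F_{7^24} is not a subfield of F_{7^7}

F_{p^m} embeds in F_{p^n} iff m | n. Here 24 ∤ 7 (since 7 = 0·24 + 7 with remainder 7 ≠ 0), so F_{7^24} is not a subfield of F_{7^7}. Equivalently: if it were, the tower law would give 24 = [F_{7^24}:F_7] dividing [F_{7^7}:F_7] = 7, contradiction.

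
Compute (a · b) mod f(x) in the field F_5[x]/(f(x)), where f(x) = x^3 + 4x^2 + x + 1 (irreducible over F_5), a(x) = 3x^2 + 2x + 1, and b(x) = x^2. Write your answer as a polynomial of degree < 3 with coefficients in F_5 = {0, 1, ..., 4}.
a · b ≡ 3x^2 + 2x (mod f(x))

Multiply in F_5[x]: a(x)·b(x) = (3x^2 + 2x + 1)·(x^2) = 3x^4 + 2x^3 + x^2. This has degree ≥ 3, so divide by f(x) over F_5: 3x^4 + 2x^3 + x^2 = (3x)·(x^3 + 4x^2 + x + 1) + (3x^2 + 2x). Hence a·b ≡ 3x^2 + 2x (mod f). (F_5[x]/(f) is a field with 5^3 = 125 elements since f is irreducible of degree 3.)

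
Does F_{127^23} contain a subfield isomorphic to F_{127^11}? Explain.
No: F_{127^11} is not a subfield of F_{127^23}

F_{p^m} embeds in F_{p^n} iff m | n. Here 11 ∤ 23 (since 23 = 2·11 + 1 with remainder 1 ≠ 0), so F_{127^11} is not a subfield of F_{127^23}. Equivalently: if it were, the tower law would give 11 = [F_{127^11}:F_127] dividing [F_{127^23}:F_127] = 23, contradiction.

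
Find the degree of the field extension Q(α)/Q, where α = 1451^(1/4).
[Q(α):Q] = 4

α is a root of x^4 - 1451. By Eisenstein's criterion at the prime p = 1451 (which divides the constant term 1451 but p^2 = 2105401 does not, since 1451 is squarefree), x^4 - 1451 is irreducible over Q. Hence [Q(α):Q] = 4.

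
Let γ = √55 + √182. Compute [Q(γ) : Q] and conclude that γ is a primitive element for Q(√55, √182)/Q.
[Q(γ) : Q] = 4 (equivalently, Q(γ) = Q(√55, √182))

Obviously Q(γ) ⊆ Q(√55, √182), and [Q(√55, √182):Q] = 4 (since 55, 182 are distinct squarefree integers > 1 with 10010 not a perfect square). To show equality we compute the minimal polynomial of γ. From γ = √55 + √182: γ^2 = 55 + 2√(10010) + 182 = 237 + 2√(10010), so γ^2 - 237 = 2√(10010); squaring, (γ^2 - 237)^2 = 4·10010, i.e. γ^4 - 474γ^2 + 56169 - 40040 = 0, i.e. γ^4 - 474γ^2 + 16129 = 0. So γ is a root of x^4 - 474x^2 + 16129. This polynomial is irreducible over Q: it has no rational root (each ±√55 ± √182 is irrational), and any factorization into two quadratics over Q would force √(10010) ∈ Q (pairing opposite roots) or √55, √182 ∈ Q (other pairings), all impossible. Hence [Q(γ):Q] = 4 = [Q(√55, √182):Q], so Q(γ) = Q(√55, √182).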